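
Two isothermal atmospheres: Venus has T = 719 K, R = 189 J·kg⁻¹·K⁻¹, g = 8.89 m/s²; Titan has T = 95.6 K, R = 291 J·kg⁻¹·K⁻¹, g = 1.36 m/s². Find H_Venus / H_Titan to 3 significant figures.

H_Venus/H_Titan ≈ 0.747

H = RT/g for each body.
H_Venus = 189 × 719 / 8.89 = 15286 m.
H_Titan = 291 × 95.6 / 1.36 = 20456 m.
H_Venus/H_Titan = 15286/20456 = 0.74726.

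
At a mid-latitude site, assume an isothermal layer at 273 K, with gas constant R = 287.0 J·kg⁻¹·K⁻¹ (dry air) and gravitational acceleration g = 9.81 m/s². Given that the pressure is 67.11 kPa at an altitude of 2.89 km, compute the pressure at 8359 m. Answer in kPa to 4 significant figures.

Scale height: H = RT/g = 287.0 × 273 / 9.81 = 7986.9 m.
Between two levels, P₂ = P₁ exp(−Δz/H) with Δz = z₂ − z₁.
Δz = 8359.0 − 2890.0 = 5469.0 m; Δz/H = 5469.0/7986.9 = 0.68475.
P₂ = 67.11 × exp(−0.68475) = 67.11 × 0.50422 = 33.838 kPa.

P ≈ 33.84 kPa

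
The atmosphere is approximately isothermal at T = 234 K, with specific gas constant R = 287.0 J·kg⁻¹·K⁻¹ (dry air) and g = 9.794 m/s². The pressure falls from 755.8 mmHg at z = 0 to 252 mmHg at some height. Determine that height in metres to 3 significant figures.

Scale height: H = RT/g = 287.0 × 234 / 9.794 = 6857.1 m.
Invert the barometric formula: z = H ln(P₀/P).
P₀/P = 755.8/252 = 2.9992; ln(2.9992) = 1.0983.
z = 6857.1 × 1.0983 = 7531.2 m.

z ≈ 7530 m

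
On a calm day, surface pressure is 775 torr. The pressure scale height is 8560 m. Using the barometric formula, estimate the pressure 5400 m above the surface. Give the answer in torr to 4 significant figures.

P ≈ 412.4 torr

Barometric formula: P = P₀ exp(−z/H).
z/H = 5400.0/8560.0 = 0.63084; exp(−0.63084) = 0.53214.
P = 775 × 0.53214 = 412.41 torr.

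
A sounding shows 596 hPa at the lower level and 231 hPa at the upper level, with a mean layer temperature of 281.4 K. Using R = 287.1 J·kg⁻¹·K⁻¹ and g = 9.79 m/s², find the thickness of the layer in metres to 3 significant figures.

Hypsometric equation: Δz = (R T̄/g) ln(P₁/P₂).
R T̄/g = 287.1 × 281.4 / 9.79 = 8252.3 m.
ln(596/231) = ln(2.5801) = 0.94783.
Δz = 8252.3 × 0.94783 = 7821.8 m.

Δz ≈ 7820 m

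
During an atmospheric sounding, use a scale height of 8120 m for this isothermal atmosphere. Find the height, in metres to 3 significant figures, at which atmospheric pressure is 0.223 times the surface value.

Set P/P₀ = exp(−z/H) = 0.223, so z = −H ln(0.223).
−ln(0.223) = 1.5006; z = 8120.0 × 1.5006 = 12185 m.

z ≈ 12200 m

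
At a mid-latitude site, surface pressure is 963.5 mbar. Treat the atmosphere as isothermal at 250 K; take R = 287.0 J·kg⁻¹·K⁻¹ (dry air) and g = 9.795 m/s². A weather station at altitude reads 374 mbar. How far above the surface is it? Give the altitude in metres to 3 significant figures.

Scale height: H = RT/g = 287.0 × 250 / 9.795 = 7325.2 m.
Invert the barometric formula: z = H ln(P₀/P).
P₀/P = 963.5/374 = 2.5762; ln(2.5762) = 0.94632.
z = 7325.2 × 0.94632 = 6932.0 m.

z ≈ 6930 m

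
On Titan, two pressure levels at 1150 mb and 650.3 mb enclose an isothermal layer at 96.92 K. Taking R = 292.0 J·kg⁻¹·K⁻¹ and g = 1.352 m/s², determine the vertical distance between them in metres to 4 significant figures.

Hypsometric equation: Δz = (R T̄/g) ln(P₁/P₂).
R T̄/g = 292.0 × 96.92 / 1.352 = 20932 m.
ln(1150/650.3) = ln(1.7684) = 0.57008.
Δz = 20932 × 0.57008 = 11933 m.

Δz ≈ 11930 m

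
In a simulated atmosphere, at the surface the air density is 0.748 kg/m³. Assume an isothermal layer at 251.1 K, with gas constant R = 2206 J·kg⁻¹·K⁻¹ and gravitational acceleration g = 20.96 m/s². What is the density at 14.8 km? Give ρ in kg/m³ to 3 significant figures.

Scale height: H = RT/g = 2206 × 251.1 / 20.96 = 26428 m.
In an isothermal atmosphere, density decays like pressure: ρ = ρ₀ exp(−z/H).
z/H = 14800/26428 = 0.56001; exp(−0.56001) = 0.57120.
ρ = 0.748 × 0.57120 = 0.42726 kg/m³.

ρ ≈ 0.427 kg/m³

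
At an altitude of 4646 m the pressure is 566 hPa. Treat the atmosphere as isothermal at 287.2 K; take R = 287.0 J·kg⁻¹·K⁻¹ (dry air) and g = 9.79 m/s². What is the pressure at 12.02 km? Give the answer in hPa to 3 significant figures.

P ≈ 236 hPa

Scale height: H = RT/g = 287.0 × 287.2 / 9.79 = 8419.4 m.
Between two levels, P₂ = P₁ exp(−Δz/H) with Δz = z₂ − z₁.
Δz = 12020 − 4646.0 = 7374.0 m; Δz/H = 7374.0/8419.4 = 0.87583.
P₂ = 566 × exp(−0.87583) = 566 × 0.41652 = 235.75 hPa.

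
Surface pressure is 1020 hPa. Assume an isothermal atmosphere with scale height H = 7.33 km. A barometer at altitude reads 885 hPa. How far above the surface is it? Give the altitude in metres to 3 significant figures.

Invert the barometric formula: z = H ln(P₀/P).
P₀/P = 1020/885 = 1.1525; ln(1.1525) = 0.14193.
z = 7330.0 × 0.14193 = 1040.3 m.

z ≈ 1040 m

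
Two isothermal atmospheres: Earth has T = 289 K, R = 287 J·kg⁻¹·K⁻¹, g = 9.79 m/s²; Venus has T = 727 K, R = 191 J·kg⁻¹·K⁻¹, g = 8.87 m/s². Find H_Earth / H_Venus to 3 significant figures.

H = RT/g for each body.
H_Earth = 287 × 289 / 9.79 = 8472.2 m.
H_Venus = 191 × 727 / 8.87 = 15655 m.
H_Earth/H_Venus = 8472.2/15655 = 0.54118.

H_Earth/H_Venus ≈ 0.541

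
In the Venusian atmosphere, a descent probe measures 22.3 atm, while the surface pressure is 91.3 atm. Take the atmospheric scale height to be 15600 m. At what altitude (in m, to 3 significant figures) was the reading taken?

Invert the barometric formula: z = H ln(P₀/P).
P₀/P = 91.3/22.3 = 4.0942; ln(4.0942) = 1.4096.
z = 15600 × 1.4096 = 21990 m.

z ≈ 22000 m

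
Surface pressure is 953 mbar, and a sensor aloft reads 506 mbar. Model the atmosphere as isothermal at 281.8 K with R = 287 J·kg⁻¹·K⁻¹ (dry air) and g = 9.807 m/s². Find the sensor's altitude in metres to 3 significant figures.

z ≈ 5220 m

Scale height: H = RT/g = 287 × 281.8 / 9.807 = 8246.8 m.
Invert the barometric formula: z = H ln(P₀/P).
P₀/P = 953/506 = 1.8834; ln(1.8834) = 0.63308.
z = 8246.8 × 0.63308 = 5220.9 m.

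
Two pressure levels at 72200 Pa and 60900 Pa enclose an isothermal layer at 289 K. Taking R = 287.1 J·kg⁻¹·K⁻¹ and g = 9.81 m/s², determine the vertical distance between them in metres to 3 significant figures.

Δz ≈ 1440 m

Hypsometric equation: Δz = (R T̄/g) ln(P₁/P₂).
R T̄/g = 287.1 × 289 / 9.81 = 8457.9 m.
ln(72200/60900) = ln(1.1856) = 0.17025.
Δz = 8457.9 × 0.17025 = 1440.0 m.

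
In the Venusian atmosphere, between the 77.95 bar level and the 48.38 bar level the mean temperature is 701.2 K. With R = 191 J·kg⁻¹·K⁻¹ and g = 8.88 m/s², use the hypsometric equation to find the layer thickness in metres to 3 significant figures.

Hypsometric equation: Δz = (R T̄/g) ln(P₁/P₂).
R T̄/g = 191 × 701.2 / 8.88 = 15082 m.
ln(77.95/48.38) = ln(1.6112) = 0.47698.
Δz = 15082 × 0.47698 = 7193.8 m.

Δz ≈ 7190 m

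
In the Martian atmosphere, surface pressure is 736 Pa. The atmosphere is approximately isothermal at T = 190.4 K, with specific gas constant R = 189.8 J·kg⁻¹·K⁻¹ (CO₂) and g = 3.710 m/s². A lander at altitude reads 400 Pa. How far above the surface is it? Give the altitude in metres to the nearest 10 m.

z ≈ 5940 m

Scale height: H = RT/g = 189.8 × 190.4 / 3.710 = 9740.7 m.
Invert the barometric formula: z = H ln(P₀/P).
P₀/P = 736/400 = 1.8400; ln(1.8400) = 0.60977.
z = 9740.7 × 0.60977 = 5939.6 m.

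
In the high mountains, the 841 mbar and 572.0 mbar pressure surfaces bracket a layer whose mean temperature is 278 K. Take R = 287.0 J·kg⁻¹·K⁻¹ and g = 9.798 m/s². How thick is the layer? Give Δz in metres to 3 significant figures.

Δz ≈ 3140 m

Hypsometric equation: Δz = (R T̄/g) ln(P₁/P₂).
R T̄/g = 287.0 × 278 / 9.798 = 8143.1 m.
ln(841/572.0) = ln(1.4703) = 0.38547.
Δz = 8143.1 × 0.38547 = 3138.9 m.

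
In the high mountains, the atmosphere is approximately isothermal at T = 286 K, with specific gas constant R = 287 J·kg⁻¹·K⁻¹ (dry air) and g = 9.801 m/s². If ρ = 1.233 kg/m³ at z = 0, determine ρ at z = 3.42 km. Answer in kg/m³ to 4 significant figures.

ρ ≈ 0.8196 kg/m³

Scale height: H = RT/g = 287 × 286 / 9.801 = 8374.9 m.
In an isothermal atmosphere, density decays like pressure: ρ = ρ₀ exp(−z/H).
z/H = 3420.0/8374.9 = 0.40836; exp(−0.40836) = 0.66474.
ρ = 1.233 × 0.66474 = 0.81962 kg/m³.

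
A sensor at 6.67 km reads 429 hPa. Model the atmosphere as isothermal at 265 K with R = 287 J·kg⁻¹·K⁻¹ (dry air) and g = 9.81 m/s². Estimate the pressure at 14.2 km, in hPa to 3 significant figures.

Scale height: H = RT/g = 287 × 265 / 9.81 = 7752.8 m.
Between two levels, P₂ = P₁ exp(−Δz/H) with Δz = z₂ − z₁.
Δz = 14200 − 6670.0 = 7530.0 m; Δz/H = 7530.0/7752.8 = 0.97126.
P₂ = 429 × exp(−0.97126) = 429 × 0.37861 = 162.42 hPa.

P ≈ 162 hPa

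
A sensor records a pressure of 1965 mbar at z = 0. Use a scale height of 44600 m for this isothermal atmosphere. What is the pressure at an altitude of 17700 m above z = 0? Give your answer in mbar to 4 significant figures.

Barometric formula: P = P₀ exp(−z/H).
z/H = 17700/44600 = 0.39686; exp(−0.39686) = 0.67243.
P = 1965 × 0.67243 = 1321.3 mbar.

P ≈ 1321 mbar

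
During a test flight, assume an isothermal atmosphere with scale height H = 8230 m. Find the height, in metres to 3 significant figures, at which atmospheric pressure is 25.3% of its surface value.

Set P/P₀ = exp(−z/H) = 0.253, so z = −H ln(0.253).
−ln(0.253) = 1.3744; z = 8230.0 × 1.3744 = 11311 m.

z ≈ 11300 m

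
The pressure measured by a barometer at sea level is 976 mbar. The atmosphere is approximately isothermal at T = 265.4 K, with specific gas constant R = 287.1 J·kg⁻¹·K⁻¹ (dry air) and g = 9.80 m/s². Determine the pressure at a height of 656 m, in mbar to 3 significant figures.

Scale height: H = RT/g = 287.1 × 265.4 / 9.80 = 7775.1 m.
Barometric formula: P = P₀ exp(−z/H).
z/H = 656.00/7775.1 = 0.084372; exp(−0.084372) = 0.91909.
P = 976 × 0.91909 = 897.03 mbar.

P ≈ 897 mbar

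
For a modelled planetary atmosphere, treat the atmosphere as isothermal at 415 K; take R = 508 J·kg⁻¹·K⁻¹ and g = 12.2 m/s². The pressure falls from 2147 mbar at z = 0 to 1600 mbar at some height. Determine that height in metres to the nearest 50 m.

Scale height: H = RT/g = 508 × 415 / 12.2 = 17280 m.
Invert the barometric formula: z = H ln(P₀/P).
P₀/P = 2147/1600 = 1.3419; ln(1.3419) = 0.29409.
z = 17280 × 0.29409 = 5081.9 m.

z ≈ 5100 m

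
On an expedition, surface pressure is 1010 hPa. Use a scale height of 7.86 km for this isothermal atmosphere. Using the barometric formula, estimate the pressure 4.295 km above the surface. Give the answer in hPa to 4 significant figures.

Barometric formula: P = P₀ exp(−z/H).
z/H = 4295.0/7860.0 = 0.54644; exp(−0.54644) = 0.57901.
P = 1010 × 0.57901 = 584.80 hPa.

P ≈ 584.8 hPa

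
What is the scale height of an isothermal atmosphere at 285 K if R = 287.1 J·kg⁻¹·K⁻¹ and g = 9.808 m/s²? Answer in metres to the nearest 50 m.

The scale height of an isothermal atmosphere is H = RT/g.
H = 287.1 × 285 / 9.808 = 81824/9.808 = 8342.6 m.

H ≈ 8350 m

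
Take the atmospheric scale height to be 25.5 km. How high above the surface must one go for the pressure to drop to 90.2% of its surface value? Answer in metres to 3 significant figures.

Set P/P₀ = exp(−z/H) = 0.902, so z = −H ln(0.902).
−ln(0.902) = 0.10314; z = 25500 × 0.10314 = 2630.1 m.

z ≈ 2630 m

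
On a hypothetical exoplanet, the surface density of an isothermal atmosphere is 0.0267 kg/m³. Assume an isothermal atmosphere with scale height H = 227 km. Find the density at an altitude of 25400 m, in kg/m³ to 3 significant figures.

ρ ≈ 0.0239 kg/m³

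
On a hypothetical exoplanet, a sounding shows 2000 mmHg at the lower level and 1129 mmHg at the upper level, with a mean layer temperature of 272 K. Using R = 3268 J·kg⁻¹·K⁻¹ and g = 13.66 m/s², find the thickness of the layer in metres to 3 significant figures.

Δz ≈ 37200 m

Hypsometric equation: Δz = (R T̄/g) ln(P₁/P₂).
R T̄/g = 3268 × 272 / 13.66 = 65073 m.
ln(2000/1129) = ln(1.7715) = 0.57183.
Δz = 65073 × 0.57183 = 37211 m.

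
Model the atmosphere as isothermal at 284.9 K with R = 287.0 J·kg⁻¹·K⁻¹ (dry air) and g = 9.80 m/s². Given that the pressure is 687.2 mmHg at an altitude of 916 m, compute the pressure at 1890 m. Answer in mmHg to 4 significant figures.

Scale height: H = RT/g = 287.0 × 284.9 / 9.80 = 8343.5 m.
Between two levels, P₂ = P₁ exp(−Δz/H) with Δz = z₂ − z₁.
Δz = 1890.0 − 916.00 = 974.00 m; Δz/H = 974.00/8343.5 = 0.11674.
P₂ = 687.2 × exp(−0.11674) = 687.2 × 0.88982 = 611.48 mmHg.

P ≈ 611.5 mmHg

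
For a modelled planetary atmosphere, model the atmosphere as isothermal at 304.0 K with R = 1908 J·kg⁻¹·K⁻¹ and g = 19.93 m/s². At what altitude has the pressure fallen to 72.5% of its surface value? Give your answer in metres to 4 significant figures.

z ≈ 9359 m

Scale height: H = RT/g = 1908 × 304.0 / 19.93 = 29103 m.
Set P/P₀ = exp(−z/H) = 0.725, so z = −H ln(0.725).
−ln(0.725) = 0.32158; z = 29103 × 0.32158 = 9358.9 m.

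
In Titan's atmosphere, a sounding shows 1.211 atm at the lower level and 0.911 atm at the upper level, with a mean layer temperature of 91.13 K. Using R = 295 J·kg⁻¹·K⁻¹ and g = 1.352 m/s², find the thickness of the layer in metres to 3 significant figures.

Δz ≈ 5660 m

Hypsometric equation: Δz = (R T̄/g) ln(P₁/P₂).
R T̄/g = 295 × 91.13 / 1.352 = 19884 m.
ln(1.211/0.911) = ln(1.3293) = 0.28465.
Δz = 19884 × 0.28465 = 5660.0 m.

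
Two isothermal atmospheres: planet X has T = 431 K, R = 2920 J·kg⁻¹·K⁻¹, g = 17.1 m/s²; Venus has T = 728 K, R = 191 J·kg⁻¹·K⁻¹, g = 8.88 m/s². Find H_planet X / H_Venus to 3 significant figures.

H_planet X/H_Venus ≈ 4.70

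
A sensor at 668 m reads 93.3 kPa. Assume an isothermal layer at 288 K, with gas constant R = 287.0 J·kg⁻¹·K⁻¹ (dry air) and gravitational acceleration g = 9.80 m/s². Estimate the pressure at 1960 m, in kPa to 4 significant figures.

P ≈ 80.05 kPa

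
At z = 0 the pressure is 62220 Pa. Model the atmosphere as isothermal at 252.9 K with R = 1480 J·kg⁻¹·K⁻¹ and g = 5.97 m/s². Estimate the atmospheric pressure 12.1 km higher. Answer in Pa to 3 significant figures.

P ≈ 51300 Pa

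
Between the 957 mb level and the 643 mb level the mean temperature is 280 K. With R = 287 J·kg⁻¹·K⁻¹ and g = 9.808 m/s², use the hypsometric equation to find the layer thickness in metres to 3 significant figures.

Δz ≈ 3260 m

Hypsometric equation: Δz = (R T̄/g) ln(P₁/P₂).
R T̄/g = 287 × 280 / 9.808 = 8193.3 m.
ln(957/643) = ln(1.4883) = 0.39763.
Δz = 8193.3 × 0.39763 = 3257.9 m.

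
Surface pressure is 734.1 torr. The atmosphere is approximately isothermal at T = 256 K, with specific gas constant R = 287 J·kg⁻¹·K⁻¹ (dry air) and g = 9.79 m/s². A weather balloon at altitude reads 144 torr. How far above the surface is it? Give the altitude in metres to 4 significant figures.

z ≈ 12220 m

Scale height: H = RT/g = 287 × 256 / 9.79 = 7504.8 m.
Invert the barometric formula: z = H ln(P₀/P).
P₀/P = 734.1/144 = 5.0979; ln(5.0979) = 1.6288.
z = 7504.8 × 1.6288 = 12224 m.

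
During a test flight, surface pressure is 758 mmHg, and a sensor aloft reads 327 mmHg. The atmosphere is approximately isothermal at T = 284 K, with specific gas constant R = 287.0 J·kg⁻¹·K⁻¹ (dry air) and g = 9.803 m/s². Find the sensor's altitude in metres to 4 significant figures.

Scale height: H = RT/g = 287.0 × 284 / 9.803 = 8314.6 m.
Invert the barometric formula: z = H ln(P₀/P).
P₀/P = 758/327 = 2.3180; ln(2.3180) = 0.84070.
z = 8314.6 × 0.84070 = 6990.1 m.

z ≈ 6990 m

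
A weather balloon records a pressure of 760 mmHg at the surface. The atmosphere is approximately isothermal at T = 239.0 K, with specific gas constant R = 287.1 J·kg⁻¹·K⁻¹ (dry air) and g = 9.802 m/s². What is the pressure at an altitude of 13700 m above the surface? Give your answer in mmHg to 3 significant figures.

Scale height: H = RT/g = 287.1 × 239.0 / 9.802 = 7000.3 m.
Barometric formula: P = P₀ exp(−z/H).
z/H = 13700/7000.3 = 1.9571; exp(−1.9571) = 0.14127.
P = 760 × 0.14127 = 107.37 mmHg.

P ≈ 107 mmHg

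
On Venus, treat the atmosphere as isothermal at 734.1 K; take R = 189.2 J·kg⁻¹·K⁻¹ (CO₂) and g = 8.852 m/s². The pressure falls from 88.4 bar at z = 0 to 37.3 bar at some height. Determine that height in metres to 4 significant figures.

z ≈ 13540 m

Scale height: H = RT/g = 189.2 × 734.1 / 8.852 = 15690 m.
Invert the barometric formula: z = H ln(P₀/P).
P₀/P = 88.4/37.3 = 2.3700; ln(2.3700) = 0.86289.
z = 15690 × 0.86289 = 13539 m.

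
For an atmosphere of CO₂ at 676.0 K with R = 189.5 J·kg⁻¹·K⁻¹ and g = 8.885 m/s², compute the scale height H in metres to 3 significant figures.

The scale height of an isothermal atmosphere is H = RT/g.
H = 189.5 × 676.0 / 8.885 = 128100/8.885 = 14418 m.

H ≈ 14400 m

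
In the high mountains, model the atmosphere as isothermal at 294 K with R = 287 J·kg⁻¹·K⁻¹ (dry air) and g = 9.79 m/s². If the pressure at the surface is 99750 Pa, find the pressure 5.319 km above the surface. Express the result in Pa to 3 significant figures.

P ≈ 53800 Pa

Scale height: H = RT/g = 287 × 294 / 9.79 = 8618.8 m.
Barometric formula: P = P₀ exp(−z/H).
z/H = 5319.0/8618.8 = 0.61714; exp(−0.61714) = 0.53949.
P = 99750 × 0.53949 = 53814 Pa.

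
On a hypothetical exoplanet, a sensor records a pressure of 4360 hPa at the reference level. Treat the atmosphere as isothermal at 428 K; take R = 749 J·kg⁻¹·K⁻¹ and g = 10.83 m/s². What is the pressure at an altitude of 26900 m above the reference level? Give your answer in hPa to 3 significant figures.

P ≈ 1760 hPa

Scale height: H = RT/g = 749 × 428 / 10.83 = 29600 m.
Barometric formula: P = P₀ exp(−z/H).
z/H = 26900/29600 = 0.90878; exp(−0.90878) = 0.40302.
P = 4360 × 0.40302 = 1757.2 hPa.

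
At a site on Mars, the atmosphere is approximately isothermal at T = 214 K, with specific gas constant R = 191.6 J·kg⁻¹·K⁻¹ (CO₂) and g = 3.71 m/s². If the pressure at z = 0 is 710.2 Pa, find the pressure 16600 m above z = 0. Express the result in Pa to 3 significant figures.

Scale height: H = RT/g = 191.6 × 214 / 3.71 = 11052 m.
Barometric formula: P = P₀ exp(−z/H).
z/H = 16600/11052 = 1.5020; exp(−1.5020) = 0.22268.
P = 710.2 × 0.22268 = 158.15 Pa.

P ≈ 158 Pa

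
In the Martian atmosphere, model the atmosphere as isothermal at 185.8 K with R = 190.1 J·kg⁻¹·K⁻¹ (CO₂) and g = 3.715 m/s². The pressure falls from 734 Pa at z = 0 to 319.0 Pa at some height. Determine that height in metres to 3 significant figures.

z ≈ 7920 m

Scale height: H = RT/g = 190.1 × 185.8 / 3.715 = 9507.6 m.
Invert the barometric formula: z = H ln(P₀/P).
P₀/P = 734/319.0 = 2.3009; ln(2.3009) = 0.83330.
z = 9507.6 × 0.83330 = 7922.7 m.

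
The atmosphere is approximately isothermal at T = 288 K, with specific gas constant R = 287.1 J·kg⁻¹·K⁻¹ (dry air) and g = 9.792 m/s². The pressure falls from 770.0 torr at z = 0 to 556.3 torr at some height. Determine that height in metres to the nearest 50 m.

Scale height: H = RT/g = 287.1 × 288 / 9.792 = 8444.1 m.
Invert the barometric formula: z = H ln(P₀/P).
P₀/P = 770.0/556.3 = 1.3841; ln(1.3841) = 0.32505.
z = 8444.1 × 0.32505 = 2744.8 m.

z ≈ 2750 m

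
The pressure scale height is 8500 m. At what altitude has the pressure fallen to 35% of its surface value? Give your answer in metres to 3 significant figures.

z ≈ 8920 m

Set P/P₀ = exp(−z/H) = 0.35, so z = −H ln(0.35).
−ln(0.35) = 1.0498; z = 8500.0 × 1.0498 = 8923.3 m.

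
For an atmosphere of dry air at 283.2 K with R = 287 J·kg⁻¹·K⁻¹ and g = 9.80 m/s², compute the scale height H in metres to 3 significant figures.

H ≈ 8290 m

The scale height of an isothermal atmosphere is H = RT/g.
H = 287 × 283.2 / 9.80 = 81278/9.80 = 8293.7 m.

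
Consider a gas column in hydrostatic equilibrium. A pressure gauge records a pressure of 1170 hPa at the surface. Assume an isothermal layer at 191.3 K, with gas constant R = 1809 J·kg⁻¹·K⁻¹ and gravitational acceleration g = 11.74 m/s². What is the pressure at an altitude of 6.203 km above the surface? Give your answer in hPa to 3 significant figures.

Scale height: H = RT/g = 1809 × 191.3 / 11.74 = 29477 m.
Barometric formula: P = P₀ exp(−z/H).
z/H = 6203.0/29477 = 0.21044; exp(−0.21044) = 0.81023.
P = 1170 × 0.81023 = 947.97 hPa.

P ≈ 948 hPa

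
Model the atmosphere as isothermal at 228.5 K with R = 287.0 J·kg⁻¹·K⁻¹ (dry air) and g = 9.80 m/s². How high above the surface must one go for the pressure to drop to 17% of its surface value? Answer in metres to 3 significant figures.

Scale height: H = RT/g = 287.0 × 228.5 / 9.80 = 6691.8 m.
Set P/P₀ = exp(−z/H) = 0.17, so z = −H ln(0.17).
−ln(0.17) = 1.7720; z = 6691.8 × 1.7720 = 11858 m.

z ≈ 11900 m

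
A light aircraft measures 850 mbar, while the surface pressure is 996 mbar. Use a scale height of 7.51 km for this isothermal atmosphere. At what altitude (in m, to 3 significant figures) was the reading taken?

z ≈ 1190 m

Invert the barometric formula: z = H ln(P₀/P).
P₀/P = 996/850 = 1.1718; ln(1.1718) = 0.15854.
z = 7510.0 × 0.15854 = 1190.6 m.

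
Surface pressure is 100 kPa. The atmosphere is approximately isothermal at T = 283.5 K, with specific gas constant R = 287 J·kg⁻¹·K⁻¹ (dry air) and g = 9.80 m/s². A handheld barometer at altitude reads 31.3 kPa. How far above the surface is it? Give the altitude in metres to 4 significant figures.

Scale height: H = RT/g = 287 × 283.5 / 9.80 = 8302.5 m.
Invert the barometric formula: z = H ln(P₀/P).
P₀/P = 100/31.3 = 3.1949; ln(3.1949) = 1.1616.
z = 8302.5 × 1.1616 = 9644.2 m.

z ≈ 9644 m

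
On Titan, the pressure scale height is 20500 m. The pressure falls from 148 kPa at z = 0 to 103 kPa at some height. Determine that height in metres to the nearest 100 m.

z ≈ 7400 m

Invert the barometric formula: z = H ln(P₀/P).
P₀/P = 148/103 = 1.4369; ln(1.4369) = 0.36249.
z = 20500 × 0.36249 = 7431.0 m.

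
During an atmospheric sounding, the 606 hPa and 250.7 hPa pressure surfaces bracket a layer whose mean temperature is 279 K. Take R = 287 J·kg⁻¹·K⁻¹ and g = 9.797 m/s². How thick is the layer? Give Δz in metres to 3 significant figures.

Δz ≈ 7210 m

Hypsometric equation: Δz = (R T̄/g) ln(P₁/P₂).
R T̄/g = 287 × 279 / 9.797 = 8173.2 m.
ln(606/250.7) = ln(2.4172) = 0.88261.
Δz = 8173.2 × 0.88261 = 7213.7 m.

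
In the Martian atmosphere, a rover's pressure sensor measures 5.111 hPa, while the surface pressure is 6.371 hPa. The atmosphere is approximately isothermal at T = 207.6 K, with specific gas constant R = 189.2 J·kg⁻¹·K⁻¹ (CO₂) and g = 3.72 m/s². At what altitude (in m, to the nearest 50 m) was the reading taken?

Scale height: H = RT/g = 189.2 × 207.6 / 3.72 = 10559 m.
Invert the barometric formula: z = H ln(P₀/P).
P₀/P = 6.371/5.111 = 1.2465; ln(1.2465) = 0.22034.
z = 10559 × 0.22034 = 2326.6 m.

z ≈ 2350 m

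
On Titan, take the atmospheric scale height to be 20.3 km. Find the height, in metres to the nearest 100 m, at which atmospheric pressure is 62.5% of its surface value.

z ≈ 9500 m

Set P/P₀ = exp(−z/H) = 0.625, so z = −H ln(0.625).
−ln(0.625) = 0.47000; z = 20300 × 0.47000 = 9541.0 m.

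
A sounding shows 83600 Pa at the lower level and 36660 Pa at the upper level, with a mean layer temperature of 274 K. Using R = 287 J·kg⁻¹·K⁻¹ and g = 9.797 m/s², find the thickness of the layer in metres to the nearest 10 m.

Hypsometric equation: Δz = (R T̄/g) ln(P₁/P₂).
R T̄/g = 287 × 274 / 9.797 = 8026.7 m.
ln(83600/36660) = ln(2.2804) = 0.82435.
Δz = 8026.7 × 0.82435 = 6616.8 m.

Δz ≈ 6620 m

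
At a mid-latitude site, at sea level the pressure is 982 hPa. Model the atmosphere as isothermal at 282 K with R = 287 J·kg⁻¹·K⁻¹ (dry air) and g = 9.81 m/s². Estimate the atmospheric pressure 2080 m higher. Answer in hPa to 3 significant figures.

P ≈ 763 hPa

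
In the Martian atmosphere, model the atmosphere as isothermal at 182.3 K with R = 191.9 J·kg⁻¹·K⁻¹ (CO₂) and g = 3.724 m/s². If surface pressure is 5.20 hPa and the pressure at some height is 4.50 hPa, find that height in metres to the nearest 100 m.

z ≈ 1400 m

Scale height: H = RT/g = 191.9 × 182.3 / 3.724 = 9394.0 m.
Invert the barometric formula: z = H ln(P₀/P).
P₀/P = 5.20/4.50 = 1.1556; ln(1.1556) = 0.14462.
z = 9394.0 × 0.14462 = 1358.6 m.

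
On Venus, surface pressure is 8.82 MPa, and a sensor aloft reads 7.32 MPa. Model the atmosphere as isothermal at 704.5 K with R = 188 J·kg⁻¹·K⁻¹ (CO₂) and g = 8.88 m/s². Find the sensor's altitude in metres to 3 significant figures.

Scale height: H = RT/g = 188 × 704.5 / 8.88 = 14915 m.
Invert the barometric formula: z = H ln(P₀/P).
P₀/P = 8.82/7.32 = 1.2049; ln(1.2049) = 0.18640.
z = 14915 × 0.18640 = 2780.2 m.

z ≈ 2780 m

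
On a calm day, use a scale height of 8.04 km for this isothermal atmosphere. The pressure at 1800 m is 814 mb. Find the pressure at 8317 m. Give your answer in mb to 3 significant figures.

P ≈ 362 mb

Between two levels, P₂ = P₁ exp(−Δz/H) with Δz = z₂ − z₁.
Δz = 8317.0 − 1800.0 = 6517.0 m; Δz/H = 6517.0/8040.0 = 0.81057.
P₂ = 814 × exp(−0.81057) = 814 × 0.44460 = 361.90 mb.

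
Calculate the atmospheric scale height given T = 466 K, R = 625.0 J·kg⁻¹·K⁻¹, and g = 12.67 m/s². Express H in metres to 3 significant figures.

The scale height of an isothermal atmosphere is H = RT/g.
H = 625.0 × 466 / 12.67 = 291250/12.67 = 22987 m.

H ≈ 23000 m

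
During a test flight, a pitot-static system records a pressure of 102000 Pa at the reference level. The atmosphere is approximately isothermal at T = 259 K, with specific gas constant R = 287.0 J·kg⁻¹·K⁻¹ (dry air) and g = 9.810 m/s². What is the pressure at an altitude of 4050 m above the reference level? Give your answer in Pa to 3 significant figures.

P ≈ 59800 Pa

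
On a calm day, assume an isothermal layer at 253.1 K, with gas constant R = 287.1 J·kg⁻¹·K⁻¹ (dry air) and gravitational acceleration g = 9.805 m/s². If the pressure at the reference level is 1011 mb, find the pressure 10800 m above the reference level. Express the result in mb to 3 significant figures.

Scale height: H = RT/g = 287.1 × 253.1 / 9.805 = 7411.0 m.
Barometric formula: P = P₀ exp(−z/H).
z/H = 10800/7411.0 = 1.4573; exp(−1.4573) = 0.23286.
P = 1011 × 0.23286 = 235.42 mb.

P ≈ 235 mb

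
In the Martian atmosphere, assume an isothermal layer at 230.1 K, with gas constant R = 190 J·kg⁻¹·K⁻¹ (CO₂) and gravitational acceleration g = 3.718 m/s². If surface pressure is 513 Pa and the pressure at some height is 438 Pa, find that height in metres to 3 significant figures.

z ≈ 1860 m

Scale height: H = RT/g = 190 × 230.1 / 3.718 = 11759 m.
Invert the barometric formula: z = H ln(P₀/P).
P₀/P = 513/438 = 1.1712; ln(1.1712) = 0.15803.
z = 11759 × 0.15803 = 1858.3 m.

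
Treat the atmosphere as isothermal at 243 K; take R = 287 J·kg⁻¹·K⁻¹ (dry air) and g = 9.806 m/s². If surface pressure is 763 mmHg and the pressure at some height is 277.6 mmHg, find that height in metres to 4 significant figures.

z ≈ 7191 m

Scale height: H = RT/g = 287 × 243 / 9.806 = 7112.1 m.
Invert the barometric formula: z = H ln(P₀/P).
P₀/P = 763/277.6 = 2.7486; ln(2.7486) = 1.0111.
z = 7112.1 × 1.0111 = 7191.0 m.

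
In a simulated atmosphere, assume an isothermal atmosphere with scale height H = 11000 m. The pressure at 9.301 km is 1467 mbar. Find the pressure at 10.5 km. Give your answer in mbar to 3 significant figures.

Between two levels, P₂ = P₁ exp(−Δz/H) with Δz = z₂ − z₁.
Δz = 10500 − 9301.0 = 1199.0 m; Δz/H = 1199.0/11000 = 0.10900.
P₂ = 1467 × exp(−0.10900) = 1467 × 0.89673 = 1315.5 mbar.

P ≈ 1320 mbar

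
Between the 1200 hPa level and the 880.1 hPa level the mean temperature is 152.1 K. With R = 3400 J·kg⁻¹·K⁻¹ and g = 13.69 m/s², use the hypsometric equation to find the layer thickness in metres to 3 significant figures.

Δz ≈ 11700 m

Hypsometric equation: Δz = (R T̄/g) ln(P₁/P₂).
R T̄/g = 3400 × 152.1 / 13.69 = 37775 m.
ln(1200/880.1) = ln(1.3635) = 0.31005.
Δz = 37775 × 0.31005 = 11712 m.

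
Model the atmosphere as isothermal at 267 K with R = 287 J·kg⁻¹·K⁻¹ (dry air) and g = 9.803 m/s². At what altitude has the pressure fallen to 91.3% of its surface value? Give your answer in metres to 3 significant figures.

z ≈ 711 m

Scale height: H = RT/g = 287 × 267 / 9.803 = 7816.9 m.
Set P/P₀ = exp(−z/H) = 0.913, so z = −H ln(0.913).
−ln(0.913) = 0.091019; z = 7816.9 × 0.091019 = 711.49 m.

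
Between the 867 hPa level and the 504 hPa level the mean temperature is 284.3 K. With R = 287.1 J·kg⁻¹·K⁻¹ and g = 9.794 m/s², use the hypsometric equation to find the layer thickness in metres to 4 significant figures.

Δz ≈ 4521 m

Hypsometric equation: Δz = (R T̄/g) ln(P₁/P₂).
R T̄/g = 287.1 × 284.3 / 9.794 = 8333.9 m.
ln(867/504) = ln(1.7202) = 0.54244.
Δz = 8333.9 × 0.54244 = 4520.6 m.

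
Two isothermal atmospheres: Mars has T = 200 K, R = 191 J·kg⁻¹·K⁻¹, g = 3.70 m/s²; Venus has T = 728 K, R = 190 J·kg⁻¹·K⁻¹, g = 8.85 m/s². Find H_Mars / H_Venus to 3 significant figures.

H = RT/g for each body.
H_Mars = 191 × 200 / 3.70 = 10324 m.
H_Venus = 190 × 728 / 8.85 = 15629 m.
H_Mars/H_Venus = 10324/15629 = 0.66057.

H_Mars/H_Venus ≈ 0.661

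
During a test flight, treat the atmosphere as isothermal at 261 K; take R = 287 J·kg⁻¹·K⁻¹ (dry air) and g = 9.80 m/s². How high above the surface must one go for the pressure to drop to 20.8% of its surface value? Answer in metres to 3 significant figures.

Scale height: H = RT/g = 287 × 261 / 9.80 = 7643.6 m.
Set P/P₀ = exp(−z/H) = 0.208, so z = −H ln(0.208).
−ln(0.208) = 1.5702; z = 7643.6 × 1.5702 = 12002 m.

z ≈ 12000 m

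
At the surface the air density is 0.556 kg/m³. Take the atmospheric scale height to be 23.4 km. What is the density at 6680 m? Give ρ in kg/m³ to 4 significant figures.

In an isothermal atmosphere, density decays like pressure: ρ = ρ₀ exp(−z/H).
z/H = 6680.0/23400 = 0.28547; exp(−0.28547) = 0.75166.
ρ = 0.556 × 0.75166 = 0.41792 kg/m³.

ρ ≈ 0.4179 kg/m³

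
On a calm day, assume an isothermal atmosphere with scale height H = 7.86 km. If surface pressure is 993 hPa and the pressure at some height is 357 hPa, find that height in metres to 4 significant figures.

z ≈ 8041 m

Invert the barometric formula: z = H ln(P₀/P).
P₀/P = 993/357 = 2.7815; ln(2.7815) = 1.0230.
z = 7860.0 × 1.0230 = 8040.8 m.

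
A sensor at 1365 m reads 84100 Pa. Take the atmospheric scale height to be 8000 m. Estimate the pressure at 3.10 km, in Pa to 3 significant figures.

Between two levels, P₂ = P₁ exp(−Δz/H) with Δz = z₂ − z₁.
Δz = 3100.0 − 1365.0 = 1735.0 m; Δz/H = 1735.0/8000.0 = 0.21688.
P₂ = 84100 × exp(−0.21688) = 84100 × 0.80503 = 67703 Pa.

P ≈ 67700 Pa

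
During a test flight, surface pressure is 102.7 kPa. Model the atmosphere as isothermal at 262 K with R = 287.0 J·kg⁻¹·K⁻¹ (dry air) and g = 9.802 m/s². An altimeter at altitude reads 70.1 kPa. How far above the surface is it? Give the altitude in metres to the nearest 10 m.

z ≈ 2930 m

Scale height: H = RT/g = 287.0 × 262 / 9.802 = 7671.3 m.
Invert the barometric formula: z = H ln(P₀/P).
P₀/P = 102.7/70.1 = 1.4650; ln(1.4650) = 0.38186.
z = 7671.3 × 0.38186 = 2929.4 m.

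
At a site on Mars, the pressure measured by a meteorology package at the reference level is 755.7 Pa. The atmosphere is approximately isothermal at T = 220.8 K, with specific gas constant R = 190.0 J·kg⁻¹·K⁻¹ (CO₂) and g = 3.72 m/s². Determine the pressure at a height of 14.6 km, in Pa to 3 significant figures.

Scale height: H = RT/g = 190.0 × 220.8 / 3.72 = 11277 m.
Barometric formula: P = P₀ exp(−z/H).
z/H = 14600/11277 = 1.2947; exp(−1.2947) = 0.27398.
P = 755.7 × 0.27398 = 207.05 Pa.

P ≈ 207 Pa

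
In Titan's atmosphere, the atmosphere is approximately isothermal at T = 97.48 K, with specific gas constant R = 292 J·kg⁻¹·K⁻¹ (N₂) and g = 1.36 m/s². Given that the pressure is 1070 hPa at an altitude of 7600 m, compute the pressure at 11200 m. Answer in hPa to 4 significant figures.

Scale height: H = RT/g = 292 × 97.48 / 1.36 = 20930 m.
Between two levels, P₂ = P₁ exp(−Δz/H) with Δz = z₂ − z₁.
Δz = 11200 − 7600.0 = 3600.0 m; Δz/H = 3600.0/20930 = 0.17200.
P₂ = 1070 × exp(−0.17200) = 1070 × 0.84198 = 900.92 hPa.

P ≈ 900.9 hPa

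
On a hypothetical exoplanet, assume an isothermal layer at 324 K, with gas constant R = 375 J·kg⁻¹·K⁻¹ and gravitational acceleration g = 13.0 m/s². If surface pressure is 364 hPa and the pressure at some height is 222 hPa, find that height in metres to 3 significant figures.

z ≈ 4620 m

Scale height: H = RT/g = 375 × 324 / 13.0 = 9346.2 m.
Invert the barometric formula: z = H ln(P₀/P).
P₀/P = 364/222 = 1.6396; ln(1.6396) = 0.49445.
z = 9346.2 × 0.49445 = 4621.2 m.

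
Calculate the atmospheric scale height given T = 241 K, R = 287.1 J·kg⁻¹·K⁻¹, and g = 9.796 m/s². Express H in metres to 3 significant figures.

H ≈ 7060 m

The scale height of an isothermal atmosphere is H = RT/g.
H = 287.1 × 241 / 9.796 = 69191/9.796 = 7063.2 m.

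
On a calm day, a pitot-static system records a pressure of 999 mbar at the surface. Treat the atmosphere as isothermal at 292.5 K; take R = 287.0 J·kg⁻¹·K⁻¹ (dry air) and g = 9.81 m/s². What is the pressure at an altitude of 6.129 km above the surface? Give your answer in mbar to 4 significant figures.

P ≈ 488.1 mbar

Scale height: H = RT/g = 287.0 × 292.5 / 9.81 = 8557.3 m.
Barometric formula: P = P₀ exp(−z/H).
z/H = 6129.0/8557.3 = 0.71623; exp(−0.71623) = 0.48859.
P = 999 × 0.48859 = 488.10 mbar.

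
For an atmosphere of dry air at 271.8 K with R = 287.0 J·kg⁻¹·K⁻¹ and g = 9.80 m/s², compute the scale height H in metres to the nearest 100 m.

H ≈ 8000 m

The scale height of an isothermal atmosphere is H = RT/g.
H = 287.0 × 271.8 / 9.80 = 78007/9.80 = 7959.9 m.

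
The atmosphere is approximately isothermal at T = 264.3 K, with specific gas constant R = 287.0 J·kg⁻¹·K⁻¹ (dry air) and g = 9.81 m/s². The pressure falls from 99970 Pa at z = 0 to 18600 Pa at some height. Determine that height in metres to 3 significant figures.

Scale height: H = RT/g = 287.0 × 264.3 / 9.81 = 7732.3 m.
Invert the barometric formula: z = H ln(P₀/P).
P₀/P = 99970/18600 = 5.3747; ln(5.3747) = 1.6817.
z = 7732.3 × 1.6817 = 13003 m.

z ≈ 13000 m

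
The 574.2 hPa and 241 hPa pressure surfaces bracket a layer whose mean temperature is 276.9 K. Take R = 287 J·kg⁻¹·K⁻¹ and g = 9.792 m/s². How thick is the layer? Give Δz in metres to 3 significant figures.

Δz ≈ 7050 m

Hypsometric equation: Δz = (R T̄/g) ln(P₁/P₂).
R T̄/g = 287 × 276.9 / 9.792 = 8115.8 m.
ln(574.2/241) = ln(2.3826) = 0.86819.
Δz = 8115.8 × 0.86819 = 7046.1 m.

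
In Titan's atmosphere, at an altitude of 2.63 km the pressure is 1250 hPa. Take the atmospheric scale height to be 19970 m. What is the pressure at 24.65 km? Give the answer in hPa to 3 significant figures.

P ≈ 415 hPa

Between two levels, P₂ = P₁ exp(−Δz/H) with Δz = z₂ − z₁.
Δz = 24650 − 2630.0 = 22020 m; Δz/H = 22020/19970 = 1.1027.
P₂ = 1250 × exp(−1.1027) = 1250 × 0.33197 = 414.96 hPa.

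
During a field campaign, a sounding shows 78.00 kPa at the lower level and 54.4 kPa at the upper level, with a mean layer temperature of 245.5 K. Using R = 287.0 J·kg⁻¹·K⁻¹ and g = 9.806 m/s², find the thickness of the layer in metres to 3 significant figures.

Δz ≈ 2590 m

Hypsometric equation: Δz = (R T̄/g) ln(P₁/P₂).
R T̄/g = 287.0 × 245.5 / 9.806 = 7185.2 m.
ln(78.00/54.4) = ln(1.4338) = 0.36033.
Δz = 7185.2 × 0.36033 = 2589.0 m.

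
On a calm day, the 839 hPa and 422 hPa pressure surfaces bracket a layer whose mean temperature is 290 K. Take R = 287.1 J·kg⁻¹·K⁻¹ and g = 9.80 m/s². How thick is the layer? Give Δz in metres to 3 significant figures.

Δz ≈ 5840 m

Hypsometric equation: Δz = (R T̄/g) ln(P₁/P₂).
R T̄/g = 287.1 × 290 / 9.80 = 8495.8 m.
ln(839/422) = ln(1.9882) = 0.68723.
Δz = 8495.8 × 0.68723 = 5838.6 m.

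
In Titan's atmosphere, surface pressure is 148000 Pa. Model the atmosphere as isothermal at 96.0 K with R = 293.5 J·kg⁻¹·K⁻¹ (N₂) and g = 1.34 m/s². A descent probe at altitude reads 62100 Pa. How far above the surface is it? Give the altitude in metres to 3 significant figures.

Scale height: H = RT/g = 293.5 × 96.0 / 1.34 = 21027 m.
Invert the barometric formula: z = H ln(P₀/P).
P₀/P = 148000/62100 = 2.3833; ln(2.3833) = 0.86849.
z = 21027 × 0.86849 = 18262 m.

z ≈ 18300 m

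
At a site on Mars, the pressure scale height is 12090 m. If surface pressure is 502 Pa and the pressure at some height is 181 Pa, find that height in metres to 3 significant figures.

z ≈ 12300 m

Invert the barometric formula: z = H ln(P₀/P).
P₀/P = 502/181 = 2.7735; ln(2.7735) = 1.0201.
z = 12090 × 1.0201 = 12333 m.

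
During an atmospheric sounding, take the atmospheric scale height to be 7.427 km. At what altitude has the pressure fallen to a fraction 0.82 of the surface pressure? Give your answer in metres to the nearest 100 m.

z ≈ 1500 m

Set P/P₀ = exp(−z/H) = 0.82, so z = −H ln(0.82).
−ln(0.82) = 0.19845; z = 7427.0 × 0.19845 = 1473.9 m.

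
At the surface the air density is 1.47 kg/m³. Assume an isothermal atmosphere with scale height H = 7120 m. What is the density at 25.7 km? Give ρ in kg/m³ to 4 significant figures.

ρ ≈ 0.03978 kg/m³

In an isothermal atmosphere, density decays like pressure: ρ = ρ₀ exp(−z/H).
z/H = 25700/7120.0 = 3.6096; exp(−3.6096) = 0.027063.
ρ = 1.47 × 0.027063 = 0.039783 kg/m³.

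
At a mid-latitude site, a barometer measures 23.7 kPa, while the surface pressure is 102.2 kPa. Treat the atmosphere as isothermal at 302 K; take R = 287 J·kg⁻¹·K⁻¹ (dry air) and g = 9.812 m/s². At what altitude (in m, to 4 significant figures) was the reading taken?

z ≈ 12910 m

Scale height: H = RT/g = 287 × 302 / 9.812 = 8833.5 m.
Invert the barometric formula: z = H ln(P₀/P).
P₀/P = 102.2/23.7 = 4.3122; ln(4.3122) = 1.4614.
z = 8833.5 × 1.4614 = 12909 m.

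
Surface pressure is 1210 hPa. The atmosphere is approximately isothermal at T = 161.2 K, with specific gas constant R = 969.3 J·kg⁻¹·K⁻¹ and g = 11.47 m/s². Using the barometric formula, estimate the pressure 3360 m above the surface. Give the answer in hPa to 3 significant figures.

P ≈ 946 hPa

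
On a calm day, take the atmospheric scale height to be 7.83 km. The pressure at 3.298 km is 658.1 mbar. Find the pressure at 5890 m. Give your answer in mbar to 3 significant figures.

P ≈ 473 mbar

Between two levels, P₂ = P₁ exp(−Δz/H) with Δz = z₂ − z₁.
Δz = 5890.0 − 3298.0 = 2592.0 m; Δz/H = 2592.0/7830.0 = 0.33103.
P₂ = 658.1 × exp(−0.33103) = 658.1 × 0.71818 = 472.63 mbar.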